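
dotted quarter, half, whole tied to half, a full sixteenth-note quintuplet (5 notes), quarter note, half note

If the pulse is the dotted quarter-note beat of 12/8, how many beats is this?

9

One dotted quarter-note beat = 3 eighth notes.
Each duration in eighth notes: dotted quarter = 3; half = 4; whole tied to half (whole + half) = 12; a full sixteenth-note quintuplet (5 notes) (five quintuplet sixteenths span one quarter) = 2; quarter note = 2; half note = 4.
Total: 3 + 4 + 12 + 2 + 2 + 4 = 27.
27 ÷ 3 = 9 beats.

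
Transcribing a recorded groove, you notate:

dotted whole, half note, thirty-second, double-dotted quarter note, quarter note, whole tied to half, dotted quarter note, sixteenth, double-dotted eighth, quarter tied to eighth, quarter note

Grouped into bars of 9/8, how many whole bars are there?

One bar of 9/8 = 36 thirty-second notes.
Convert each value to thirty-second notes: dotted whole = 48; half note = 16; thirty-second = 1; double-dotted quarter note = 14; quarter note = 8; whole tied to half (whole + half) = 48; dotted quarter note = 12; sixteenth = 2; double-dotted eighth = 7; quarter tied to eighth (quarter + eighth) = 12; quarter note = 8.
Sum: 48 + 16 + 1 + 14 + 8 + 48 + 12 + 2 + 7 + 12 + 8 = 176.
176 ÷ 36 = 4 complete bars with 32 left over.

4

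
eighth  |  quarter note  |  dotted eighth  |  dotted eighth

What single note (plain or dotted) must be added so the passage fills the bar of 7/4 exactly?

whole note

The bar of 7/4 = 28 sixteenth notes.
Working in sixteenth notes: eighth = 2; quarter note = 4; dotted eighth = 3; dotted eighth = 3.
Total: 2 + 4 + 3 + 3 = 12.
Remaining: 28 − 12 = 16 sixteenth notes, which is a whole note.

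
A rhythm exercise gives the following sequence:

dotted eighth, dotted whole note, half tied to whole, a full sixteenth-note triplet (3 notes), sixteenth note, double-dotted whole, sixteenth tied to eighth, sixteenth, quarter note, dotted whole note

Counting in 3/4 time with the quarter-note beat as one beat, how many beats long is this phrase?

One quarter-note beat = 4 sixteenth notes.
Working in sixteenth notes: dotted eighth = 3; dotted whole note = 24; half tied to whole (half + whole) = 24; a full sixteenth-note triplet (3 notes) (three triplet sixteenths span one eighth) = 2; sixteenth note = 1; double-dotted whole = 28; sixteenth tied to eighth (sixteenth + eighth) = 3; sixteenth = 1; quarter note = 4; dotted whole note = 24.
Total: 3 + 24 + 24 + 2 + 1 + 28 + 3 + 1 + 4 + 24 = 114.
114 ÷ 4 = 28.5 beats.

28.5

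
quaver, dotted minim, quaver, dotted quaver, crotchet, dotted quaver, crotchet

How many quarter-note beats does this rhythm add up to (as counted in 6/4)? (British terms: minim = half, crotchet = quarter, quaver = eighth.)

7.5

One quarter-note beat = 4 sixteenth notes.
Each duration in sixteenth notes: quaver = 2; dotted minim = 12; quaver = 2; dotted quaver = 3; crotchet = 4; dotted quaver = 3; crotchet = 4.
Altogether 2 + 12 + 2 + 3 + 4 + 3 + 4 = 30.
30 ÷ 4 = 7.5 beats.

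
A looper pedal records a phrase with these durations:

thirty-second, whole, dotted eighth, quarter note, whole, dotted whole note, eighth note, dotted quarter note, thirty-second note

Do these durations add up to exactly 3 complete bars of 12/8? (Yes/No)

Yes

One bar of 12/8 = 48 thirty-second notes, so 3 bars = 144.
Express everything in thirty-second notes: thirty-second = 1; whole = 32; dotted eighth = 6; quarter note = 8; whole = 32; dotted whole note = 48; eighth note = 4; dotted quarter note = 12; thirty-second note = 1.
Adding: 1 + 32 + 6 + 8 + 32 + 48 + 4 + 12 + 1 = 144.
144 equals 144, so the answer is Yes.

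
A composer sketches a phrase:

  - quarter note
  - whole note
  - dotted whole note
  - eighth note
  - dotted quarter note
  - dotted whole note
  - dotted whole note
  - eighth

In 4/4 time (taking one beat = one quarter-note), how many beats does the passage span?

25.5

One quarter-note beat = 2 eighth notes.
Express everything in eighth notes: quarter note = 2; whole note = 8; dotted whole note = 12; eighth note = 1; dotted quarter note = 3; dotted whole note = 12; dotted whole note = 12; eighth = 1.
Sum: 2 + 8 + 12 + 1 + 3 + 12 + 12 + 1 = 51.
51 ÷ 2 = 25.5 beats.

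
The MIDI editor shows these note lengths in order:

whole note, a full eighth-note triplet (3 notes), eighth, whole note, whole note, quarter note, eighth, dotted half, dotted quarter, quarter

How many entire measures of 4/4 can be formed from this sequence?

One bar of 4/4 = 8 eighth notes.
Express everything in eighth notes: whole note = 8; a full eighth-note triplet (3 notes) (three triplet eighths span one quarter) = 2; eighth = 1; whole note = 8; whole note = 8; quarter note = 2; eighth = 1; dotted half = 6; dotted quarter = 3; quarter = 2.
Altogether 8 + 2 + 1 + 8 + 8 + 2 + 1 + 6 + 3 + 2 = 41.
41 ÷ 8 = 5 complete bars with 1 left over.

5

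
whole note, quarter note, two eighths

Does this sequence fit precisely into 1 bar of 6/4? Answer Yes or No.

Yes

One bar of 6/4 = 12 eighth notes.
In eighth notes: whole note = 8; quarter note = 2; eighth = 1; eighth = 1.
Altogether 8 + 2 + 1 + 1 = 12.
12 equals 12, so the answer is Yes.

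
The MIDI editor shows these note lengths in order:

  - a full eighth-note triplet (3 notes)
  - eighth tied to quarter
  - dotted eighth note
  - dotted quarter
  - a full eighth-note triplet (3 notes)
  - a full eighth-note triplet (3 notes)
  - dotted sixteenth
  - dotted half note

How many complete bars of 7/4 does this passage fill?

1

One bar of 7/4 = 56 thirty-second notes.
Express everything in thirty-second notes: a full eighth-note triplet (3 notes) (three triplet eighths span one quarter) = 8; eighth tied to quarter (eighth + quarter) = 12; dotted eighth note = 6; dotted quarter = 12; a full eighth-note triplet (3 notes) (three triplet eighths span one quarter) = 8; a full eighth-note triplet (3 notes) (three triplet eighths span one quarter) = 8; dotted sixteenth = 3; dotted half note = 24.
Altogether 8 + 12 + 6 + 12 + 8 + 8 + 3 + 24 = 81.
81 ÷ 56 = 1 complete bar with 25 left over.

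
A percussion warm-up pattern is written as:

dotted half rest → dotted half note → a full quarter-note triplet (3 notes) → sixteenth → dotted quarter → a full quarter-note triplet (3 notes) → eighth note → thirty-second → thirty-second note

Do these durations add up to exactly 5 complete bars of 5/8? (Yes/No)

Yes

One bar of 5/8 = 20 thirty-second notes, so 5 bars = 100.
Convert each value to thirty-second notes: dotted half rest = 24; dotted half note = 24; a full quarter-note triplet (3 notes) (three triplet quarters span one half) = 16; sixteenth = 2; dotted quarter = 12; a full quarter-note triplet (3 notes) (three triplet quarters span one half) = 16; eighth note = 4; thirty-second = 1; thirty-second note = 1.
Total: 24 + 24 + 16 + 2 + 12 + 16 + 4 + 1 + 1 = 100.
100 equals 100, so the answer is Yes.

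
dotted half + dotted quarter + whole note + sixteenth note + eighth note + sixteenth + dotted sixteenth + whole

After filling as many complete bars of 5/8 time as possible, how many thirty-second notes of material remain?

One bar of 5/8 = 20 thirty-second notes.
Working in thirty-second notes: dotted half = 24; dotted quarter = 12; whole note = 32; sixteenth note = 2; eighth note = 4; sixteenth = 2; dotted sixteenth = 3; whole = 32.
Adding: 24 + 12 + 32 + 2 + 4 + 2 + 3 + 32 = 111.
111 ÷ 20 = 5 complete bars with 11 thirty-second notes remaining.

11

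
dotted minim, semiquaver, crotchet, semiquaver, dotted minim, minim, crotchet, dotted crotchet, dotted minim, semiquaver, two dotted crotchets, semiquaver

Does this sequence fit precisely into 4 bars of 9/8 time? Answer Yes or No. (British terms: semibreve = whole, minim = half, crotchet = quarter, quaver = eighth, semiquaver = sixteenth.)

No

One bar of 9/8 = 18 sixteenth notes, so 4 bars = 72.
Convert each value to sixteenth notes: dotted minim = 12; semiquaver = 1; crotchet = 4; semiquaver = 1; dotted minim = 12; minim = 8; crotchet = 4; dotted crotchet = 6; dotted minim = 12; semiquaver = 1; dotted crotchet = 6; dotted crotchet = 6; semiquaver = 1.
Adding: 12 + 1 + 4 + 1 + 12 + 8 + 4 + 6 + 12 + 1 + 6 + 6 + 1 = 74.
74 exceeds 72, so the answer is No.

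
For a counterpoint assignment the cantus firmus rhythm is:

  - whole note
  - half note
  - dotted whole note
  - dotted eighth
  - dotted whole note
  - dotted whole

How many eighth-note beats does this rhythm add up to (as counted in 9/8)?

One eighth-note beat = 2 sixteenth notes.
Convert each value to sixteenth notes: whole note = 16; half note = 8; dotted whole note = 24; dotted eighth = 3; dotted whole note = 24; dotted whole = 24.
Adding: 16 + 8 + 24 + 3 + 24 + 24 = 99.
99 ÷ 2 = 49.5 beats.

49.5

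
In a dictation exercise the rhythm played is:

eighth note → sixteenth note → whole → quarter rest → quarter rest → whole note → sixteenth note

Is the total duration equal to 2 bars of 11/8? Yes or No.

One bar of 11/8 = 22 sixteenth notes, so 2 bars = 44.
Each duration in sixteenth notes: eighth note = 2; sixteenth note = 1; whole = 16; quarter rest = 4; quarter rest = 4; whole note = 16; sixteenth note = 1.
Altogether 2 + 1 + 16 + 4 + 4 + 16 + 1 = 44.
44 equals 44, so the answer is Yes.

Yes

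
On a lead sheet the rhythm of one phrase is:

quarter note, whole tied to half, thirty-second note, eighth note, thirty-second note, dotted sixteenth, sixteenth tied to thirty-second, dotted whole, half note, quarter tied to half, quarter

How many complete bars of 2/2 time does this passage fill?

5

One bar of 2/2 = 32 thirty-second notes.
Convert each value to thirty-second notes: quarter note = 8; whole tied to half (whole + half) = 48; thirty-second note = 1; eighth note = 4; thirty-second note = 1; dotted sixteenth = 3; sixteenth tied to thirty-second (sixteenth + thirty-second) = 3; dotted whole = 48; half note = 16; quarter tied to half (quarter + half) = 24; quarter = 8.
Total: 8 + 48 + 1 + 4 + 1 + 3 + 3 + 48 + 16 + 24 + 8 = 164.
164 ÷ 32 = 5 complete bars with 4 left over.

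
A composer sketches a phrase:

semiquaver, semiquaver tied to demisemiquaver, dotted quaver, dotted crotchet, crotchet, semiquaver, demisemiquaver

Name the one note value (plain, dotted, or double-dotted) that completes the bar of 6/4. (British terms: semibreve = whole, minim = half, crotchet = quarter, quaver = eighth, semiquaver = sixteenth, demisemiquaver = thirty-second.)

The bar of 6/4 = 48 thirty-second notes.
Convert each value to thirty-second notes: semiquaver = 2; semiquaver tied to demisemiquaver (semiquaver + demisemiquaver) = 3; dotted quaver = 6; dotted crotchet = 12; crotchet = 8; semiquaver = 2; demisemiquaver = 1.
Altogether 2 + 3 + 6 + 12 + 8 + 2 + 1 = 34.
Remaining: 48 − 34 = 14 thirty-second notes, which is a double-dotted quarter note.

double-dotted quarter note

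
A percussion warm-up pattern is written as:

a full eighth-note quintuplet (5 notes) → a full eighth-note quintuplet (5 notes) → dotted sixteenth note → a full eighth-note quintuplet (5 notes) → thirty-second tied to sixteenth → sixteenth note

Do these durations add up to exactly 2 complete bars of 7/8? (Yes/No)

Yes

One bar of 7/8 = 28 thirty-second notes, so 2 bars = 56.
Working in thirty-second notes: a full eighth-note quintuplet (5 notes) (five quintuplet eighths span one half) = 16; a full eighth-note quintuplet (5 notes) (five quintuplet eighths span one half) = 16; dotted sixteenth note = 3; a full eighth-note quintuplet (5 notes) (five quintuplet eighths span one half) = 16; thirty-second tied to sixteenth (thirty-second + sixteenth) = 3; sixteenth note = 2.
Sum: 16 + 16 + 3 + 16 + 3 + 2 = 56.
56 equals 56, so the answer is Yes.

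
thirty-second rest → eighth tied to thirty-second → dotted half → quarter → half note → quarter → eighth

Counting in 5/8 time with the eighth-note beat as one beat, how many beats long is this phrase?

One eighth-note beat = 4 thirty-second notes.
Convert each value to thirty-second notes: thirty-second rest = 1; eighth tied to thirty-second (eighth + thirty-second) = 5; dotted half = 24; quarter = 8; half note = 16; quarter = 8; eighth = 4.
Sum: 1 + 5 + 24 + 8 + 16 + 8 + 4 = 66.
66 ÷ 4 = 16.5 beats.

16.5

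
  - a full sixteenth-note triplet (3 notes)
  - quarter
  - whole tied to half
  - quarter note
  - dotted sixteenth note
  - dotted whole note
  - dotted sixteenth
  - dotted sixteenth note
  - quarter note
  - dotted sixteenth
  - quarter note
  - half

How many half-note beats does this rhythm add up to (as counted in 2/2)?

10

One half-note beat = 16 thirty-second notes.
Express everything in thirty-second notes: a full sixteenth-note triplet (3 notes) (three triplet sixteenths span one eighth) = 4; quarter = 8; whole tied to half (whole + half) = 48; quarter note = 8; dotted sixteenth note = 3; dotted whole note = 48; dotted sixteenth = 3; dotted sixteenth note = 3; quarter note = 8; dotted sixteenth = 3; quarter note = 8; half = 16.
Adding: 4 + 8 + 48 + 8 + 3 + 48 + 3 + 3 + 8 + 3 + 8 + 16 = 160.
160 ÷ 16 = 10 beats.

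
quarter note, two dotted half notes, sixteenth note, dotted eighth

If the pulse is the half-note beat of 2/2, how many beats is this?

One half-note beat = 8 sixteenth notes.
Convert each value to sixteenth notes: quarter note = 4; dotted half note = 12; dotted half note = 12; sixteenth note = 1; dotted eighth = 3.
Altogether 4 + 12 + 12 + 1 + 3 = 32.
32 ÷ 8 = 4 beats.

4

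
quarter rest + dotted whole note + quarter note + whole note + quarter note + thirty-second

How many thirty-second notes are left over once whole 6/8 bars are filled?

One bar of 6/8 = 24 thirty-second notes.
Convert each value to thirty-second notes: quarter rest = 8; dotted whole note = 48; quarter note = 8; whole note = 32; quarter note = 8; thirty-second = 1.
Adding: 8 + 48 + 8 + 32 + 8 + 1 = 105.
105 ÷ 24 = 4 complete bars with 9 thirty-second notes remaining.

9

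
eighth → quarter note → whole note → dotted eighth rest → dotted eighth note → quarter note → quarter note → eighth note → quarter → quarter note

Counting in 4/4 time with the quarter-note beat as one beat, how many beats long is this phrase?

11.5

One quarter-note beat = 4 sixteenth notes.
Working in sixteenth notes: eighth = 2; quarter note = 4; whole note = 16; dotted eighth rest = 3; dotted eighth note = 3; quarter note = 4; quarter note = 4; eighth note = 2; quarter = 4; quarter note = 4.
Total: 2 + 4 + 16 + 3 + 3 + 4 + 4 + 2 + 4 + 4 = 46.
46 ÷ 4 = 11.5 beats.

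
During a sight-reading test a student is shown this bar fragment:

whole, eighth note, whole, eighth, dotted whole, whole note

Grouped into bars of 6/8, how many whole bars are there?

One bar of 6/8 = 6 eighth notes.
Working in eighth notes: whole = 8; eighth note = 1; whole = 8; eighth = 1; dotted whole = 12; whole note = 8.
Adding: 8 + 1 + 8 + 1 + 12 + 8 = 38.
38 ÷ 6 = 6 complete bars with 2 left over.

6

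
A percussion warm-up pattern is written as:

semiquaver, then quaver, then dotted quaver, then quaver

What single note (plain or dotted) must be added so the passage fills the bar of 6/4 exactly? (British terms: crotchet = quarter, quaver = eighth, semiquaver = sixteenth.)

whole note

The bar of 6/4 = 24 sixteenth notes.
Each duration in sixteenth notes: semiquaver = 1; quaver = 2; dotted quaver = 3; quaver = 2.
Sum: 1 + 2 + 3 + 2 = 8.
Remaining: 24 − 8 = 16 sixteenth notes, which is a whole note.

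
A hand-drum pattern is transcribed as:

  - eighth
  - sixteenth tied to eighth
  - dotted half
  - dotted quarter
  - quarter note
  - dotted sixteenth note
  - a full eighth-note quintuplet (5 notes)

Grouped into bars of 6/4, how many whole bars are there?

One bar of 6/4 = 48 thirty-second notes.
Convert each value to thirty-second notes: eighth = 4; sixteenth tied to eighth (sixteenth + eighth) = 6; dotted half = 24; dotted quarter = 12; quarter note = 8; dotted sixteenth note = 3; a full eighth-note quintuplet (5 notes) (five quintuplet eighths span one half) = 16.
Adding: 4 + 6 + 24 + 12 + 8 + 3 + 16 = 73.
73 ÷ 48 = 1 complete bar with 25 left over.

1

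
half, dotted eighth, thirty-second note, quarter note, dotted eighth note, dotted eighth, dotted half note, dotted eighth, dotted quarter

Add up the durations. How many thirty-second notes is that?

85

Each duration in thirty-second notes: half = 16; dotted eighth = 6; thirty-second note = 1; quarter note = 8; dotted eighth note = 6; dotted eighth = 6; dotted half note = 24; dotted eighth = 6; dotted quarter = 12.
Sum: 16 + 6 + 1 + 8 + 6 + 6 + 24 + 6 + 12 = 85 thirty-second notes.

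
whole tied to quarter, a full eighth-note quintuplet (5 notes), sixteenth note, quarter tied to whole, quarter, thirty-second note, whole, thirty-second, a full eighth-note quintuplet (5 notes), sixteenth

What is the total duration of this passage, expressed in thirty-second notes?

158

Convert each value to thirty-second notes: whole tied to quarter (whole + quarter) = 40; a full eighth-note quintuplet (5 notes) (five quintuplet eighths span one half) = 16; sixteenth note = 2; quarter tied to whole (quarter + whole) = 40; quarter = 8; thirty-second note = 1; whole = 32; thirty-second = 1; a full eighth-note quintuplet (5 notes) (five quintuplet eighths span one half) = 16; sixteenth = 2.
Sum: 40 + 16 + 2 + 40 + 8 + 1 + 32 + 1 + 16 + 2 = 158 thirty-second notes.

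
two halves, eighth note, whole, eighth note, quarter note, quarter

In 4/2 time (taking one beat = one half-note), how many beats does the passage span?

5.5

One half-note beat = 4 eighth notes.
Each duration in eighth notes: half = 4; half = 4; eighth note = 1; whole = 8; eighth note = 1; quarter note = 2; quarter = 2.
Adding: 4 + 4 + 1 + 8 + 1 + 2 + 2 = 22.
22 ÷ 4 = 5.5 beats.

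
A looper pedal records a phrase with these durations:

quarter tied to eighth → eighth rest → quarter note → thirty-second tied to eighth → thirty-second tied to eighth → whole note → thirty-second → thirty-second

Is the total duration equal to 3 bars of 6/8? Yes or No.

No

One bar of 6/8 = 24 thirty-second notes, so 3 bars = 72.
Each duration in thirty-second notes: quarter tied to eighth (quarter + eighth) = 12; eighth rest = 4; quarter note = 8; thirty-second tied to eighth (thirty-second + eighth) = 5; thirty-second tied to eighth (thirty-second + eighth) = 5; whole note = 32; thirty-second = 1; thirty-second = 1.
Adding: 12 + 4 + 8 + 5 + 5 + 32 + 1 + 1 = 68.
68 falls short of 72, so the answer is No.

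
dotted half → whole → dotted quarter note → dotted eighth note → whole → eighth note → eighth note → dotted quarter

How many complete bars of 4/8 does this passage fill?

One bar of 4/8 = 8 sixteenth notes.
Working in sixteenth notes: dotted half = 12; whole = 16; dotted quarter note = 6; dotted eighth note = 3; whole = 16; eighth note = 2; eighth note = 2; dotted quarter = 6.
Altogether 12 + 16 + 6 + 3 + 16 + 2 + 2 + 6 = 63.
63 ÷ 8 = 7 complete bars with 7 left over.

7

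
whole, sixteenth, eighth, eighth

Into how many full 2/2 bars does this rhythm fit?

One bar of 2/2 = 16 sixteenth notes.
Working in sixteenth notes: whole = 16; sixteenth = 1; eighth = 2; eighth = 2.
Adding: 16 + 1 + 2 + 2 = 21.
21 ÷ 16 = 1 complete bar with 5 left over.

1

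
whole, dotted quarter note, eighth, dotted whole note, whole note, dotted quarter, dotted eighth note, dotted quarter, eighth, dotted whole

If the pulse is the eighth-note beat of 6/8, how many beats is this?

One eighth-note beat = 2 sixteenth notes.
Working in sixteenth notes: whole = 16; dotted quarter note = 6; eighth = 2; dotted whole note = 24; whole note = 16; dotted quarter = 6; dotted eighth note = 3; dotted quarter = 6; eighth = 2; dotted whole = 24.
Total: 16 + 6 + 2 + 24 + 16 + 6 + 3 + 6 + 2 + 24 = 105.
105 ÷ 2 = 52.5 beats.

52.5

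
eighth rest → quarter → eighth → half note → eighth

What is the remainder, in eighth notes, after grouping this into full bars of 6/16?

One bar of 6/16 = 3 eighth notes.
Each duration in eighth notes: eighth rest = 1; quarter = 2; eighth = 1; half note = 4; eighth = 1.
Altogether 1 + 2 + 1 + 4 + 1 = 9.
9 ÷ 3 = 3 complete bars with 0 eighth notes remaining.

0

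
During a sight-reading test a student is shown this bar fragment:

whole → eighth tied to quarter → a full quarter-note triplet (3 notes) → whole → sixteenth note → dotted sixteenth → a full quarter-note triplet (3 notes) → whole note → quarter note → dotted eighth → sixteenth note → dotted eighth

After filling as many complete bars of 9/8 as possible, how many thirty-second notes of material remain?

23

One bar of 9/8 = 36 thirty-second notes.
Each duration in thirty-second notes: whole = 32; eighth tied to quarter (eighth + quarter) = 12; a full quarter-note triplet (3 notes) (three triplet quarters span one half) = 16; whole = 32; sixteenth note = 2; dotted sixteenth = 3; a full quarter-note triplet (3 notes) (three triplet quarters span one half) = 16; whole note = 32; quarter note = 8; dotted eighth = 6; sixteenth note = 2; dotted eighth = 6.
Adding: 32 + 12 + 16 + 32 + 2 + 3 + 16 + 32 + 8 + 6 + 2 + 6 = 167.
167 ÷ 36 = 4 complete bars with 23 thirty-second notes remaining.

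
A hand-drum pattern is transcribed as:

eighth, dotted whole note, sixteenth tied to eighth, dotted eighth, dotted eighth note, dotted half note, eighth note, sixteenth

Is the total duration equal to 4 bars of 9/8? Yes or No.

One bar of 9/8 = 18 sixteenth notes, so 4 bars = 72.
In sixteenth notes: eighth = 2; dotted whole note = 24; sixteenth tied to eighth (sixteenth + eighth) = 3; dotted eighth = 3; dotted eighth note = 3; dotted half note = 12; eighth note = 2; sixteenth = 1.
Total: 2 + 24 + 3 + 3 + 3 + 12 + 2 + 1 = 50.
50 falls short of 72, so the answer is No.

No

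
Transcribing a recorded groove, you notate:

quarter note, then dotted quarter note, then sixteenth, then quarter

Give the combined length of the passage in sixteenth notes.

15

Express everything in sixteenth notes: quarter note = 4; dotted quarter note = 6; sixteenth = 1; quarter = 4.
Total: 4 + 6 + 1 + 4 = 15 sixteenth notes.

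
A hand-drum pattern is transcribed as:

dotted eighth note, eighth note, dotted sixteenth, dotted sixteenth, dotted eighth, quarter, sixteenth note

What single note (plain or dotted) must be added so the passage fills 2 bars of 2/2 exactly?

whole note

2 bars of 2/2 = 64 thirty-second notes.
Convert each value to thirty-second notes: dotted eighth note = 6; eighth note = 4; dotted sixteenth = 3; dotted sixteenth = 3; dotted eighth = 6; quarter = 8; sixteenth note = 2.
Adding: 6 + 4 + 3 + 3 + 6 + 8 + 2 = 32.
Remaining: 64 − 32 = 32 thirty-second notes, which is a whole note.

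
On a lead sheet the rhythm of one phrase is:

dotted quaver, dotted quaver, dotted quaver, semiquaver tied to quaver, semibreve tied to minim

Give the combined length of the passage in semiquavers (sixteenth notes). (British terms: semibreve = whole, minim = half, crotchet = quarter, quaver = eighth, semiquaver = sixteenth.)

Each duration in sixteenth notes: dotted quaver = 3; dotted quaver = 3; dotted quaver = 3; semiquaver tied to quaver (semiquaver + quaver) = 3; semibreve tied to minim (semibreve + minim) = 24.
Altogether 3 + 3 + 3 + 3 + 24 = 36 sixteenth notes.

36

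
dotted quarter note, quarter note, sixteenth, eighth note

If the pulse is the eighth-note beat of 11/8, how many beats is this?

One eighth-note beat = 2 sixteenth notes.
Each duration in sixteenth notes: dotted quarter note = 6; quarter note = 4; sixteenth = 1; eighth note = 2.
Total: 6 + 4 + 1 + 2 = 13.
13 ÷ 2 = 6.5 beats.

6.5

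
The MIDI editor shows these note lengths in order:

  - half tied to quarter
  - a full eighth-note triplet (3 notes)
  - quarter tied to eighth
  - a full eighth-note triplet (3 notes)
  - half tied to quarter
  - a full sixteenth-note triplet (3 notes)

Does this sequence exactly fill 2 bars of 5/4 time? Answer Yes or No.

Yes

One bar of 5/4 = 10 eighth notes, so 2 bars = 20.
Convert each value to eighth notes: half tied to quarter (half + quarter) = 6; a full eighth-note triplet (3 notes) (three triplet eighths span one quarter) = 2; quarter tied to eighth (quarter + eighth) = 3; a full eighth-note triplet (3 notes) (three triplet eighths span one quarter) = 2; half tied to quarter (half + quarter) = 6; a full sixteenth-note triplet (3 notes) (three triplet sixteenths span one eighth) = 1.
Total: 6 + 2 + 3 + 2 + 6 + 1 = 20.
20 equals 20, so the answer is Yes.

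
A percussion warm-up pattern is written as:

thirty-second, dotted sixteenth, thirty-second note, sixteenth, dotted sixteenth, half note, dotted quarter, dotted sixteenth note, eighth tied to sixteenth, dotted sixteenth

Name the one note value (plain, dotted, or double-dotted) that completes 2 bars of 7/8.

2 bars of 7/8 = 56 thirty-second notes.
In thirty-second notes: thirty-second = 1; dotted sixteenth = 3; thirty-second note = 1; sixteenth = 2; dotted sixteenth = 3; half note = 16; dotted quarter = 12; dotted sixteenth note = 3; eighth tied to sixteenth (eighth + sixteenth) = 6; dotted sixteenth = 3.
Sum: 1 + 3 + 1 + 2 + 3 + 16 + 12 + 3 + 6 + 3 = 50.
Remaining: 56 − 50 = 6 thirty-second notes, which is a dotted eighth note.

dotted eighth note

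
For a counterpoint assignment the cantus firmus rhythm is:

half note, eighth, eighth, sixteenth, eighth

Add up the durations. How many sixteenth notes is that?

15

Each duration in sixteenth notes: half note = 8; eighth = 2; eighth = 2; sixteenth = 1; eighth = 2.
Adding: 8 + 2 + 2 + 1 + 2 = 15 sixteenth notes.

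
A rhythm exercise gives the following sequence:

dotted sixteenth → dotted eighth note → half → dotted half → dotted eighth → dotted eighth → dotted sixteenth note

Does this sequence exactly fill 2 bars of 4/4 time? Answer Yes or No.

Yes

One bar of 4/4 = 32 thirty-second notes, so 2 bars = 64.
Convert each value to thirty-second notes: dotted sixteenth = 3; dotted eighth note = 6; half = 16; dotted half = 24; dotted eighth = 6; dotted eighth = 6; dotted sixteenth note = 3.
Total: 3 + 6 + 16 + 24 + 6 + 6 + 3 = 64.
64 equals 64, so the answer is Yes.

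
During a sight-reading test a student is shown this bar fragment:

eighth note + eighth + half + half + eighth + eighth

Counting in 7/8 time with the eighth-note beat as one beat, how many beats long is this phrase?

One eighth-note beat = 2 sixteenth notes.
In sixteenth notes: eighth note = 2; eighth = 2; half = 8; half = 8; eighth = 2; eighth = 2.
Altogether 2 + 2 + 8 + 8 + 2 + 2 = 24.
24 ÷ 2 = 12 beats.

12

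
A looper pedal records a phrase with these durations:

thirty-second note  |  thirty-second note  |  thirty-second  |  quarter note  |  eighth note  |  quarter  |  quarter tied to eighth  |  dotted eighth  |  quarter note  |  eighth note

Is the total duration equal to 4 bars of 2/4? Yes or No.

No

One bar of 2/4 = 16 thirty-second notes, so 4 bars = 64.
Convert each value to thirty-second notes: thirty-second note = 1; thirty-second note = 1; thirty-second = 1; quarter note = 8; eighth note = 4; quarter = 8; quarter tied to eighth (quarter + eighth) = 12; dotted eighth = 6; quarter note = 8; eighth note = 4.
Total: 1 + 1 + 1 + 8 + 4 + 8 + 12 + 6 + 8 + 4 = 53.
53 falls short of 64, so the answer is No.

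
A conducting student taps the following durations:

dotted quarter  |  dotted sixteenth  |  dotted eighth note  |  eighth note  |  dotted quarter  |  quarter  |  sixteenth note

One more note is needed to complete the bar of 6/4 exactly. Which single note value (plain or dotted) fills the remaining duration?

The bar of 6/4 = 48 thirty-second notes.
Each duration in thirty-second notes: dotted quarter = 12; dotted sixteenth = 3; dotted eighth note = 6; eighth note = 4; dotted quarter = 12; quarter = 8; sixteenth note = 2.
Sum: 12 + 3 + 6 + 4 + 12 + 8 + 2 = 47.
Remaining: 48 − 47 = 1 thirty-second note, which is a thirty-second note.

thirty-second note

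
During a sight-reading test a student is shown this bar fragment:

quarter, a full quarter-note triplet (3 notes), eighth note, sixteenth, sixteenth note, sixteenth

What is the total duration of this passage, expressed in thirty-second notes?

In thirty-second notes: quarter = 8; a full quarter-note triplet (3 notes) (three triplet quarters span one half) = 16; eighth note = 4; sixteenth = 2; sixteenth note = 2; sixteenth = 2.
Adding: 8 + 16 + 4 + 2 + 2 + 2 = 34 thirty-second notes.

34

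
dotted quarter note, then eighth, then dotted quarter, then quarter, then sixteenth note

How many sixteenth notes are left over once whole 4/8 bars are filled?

One bar of 4/8 = 8 sixteenth notes.
In sixteenth notes: dotted quarter note = 6; eighth = 2; dotted quarter = 6; quarter = 4; sixteenth note = 1.
Total: 6 + 2 + 6 + 4 + 1 = 19.
19 ÷ 8 = 2 complete bars with 3 sixteenth notes remaining.

3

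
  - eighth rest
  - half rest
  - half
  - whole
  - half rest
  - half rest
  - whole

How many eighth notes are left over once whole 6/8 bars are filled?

3

One bar of 6/8 = 6 eighth notes.
Each duration in eighth notes: eighth rest = 1; half rest = 4; half = 4; whole = 8; half rest = 4; half rest = 4; whole = 8.
Sum: 1 + 4 + 4 + 8 + 4 + 4 + 8 = 33.
33 ÷ 6 = 5 complete bars with 3 eighth notes remaining.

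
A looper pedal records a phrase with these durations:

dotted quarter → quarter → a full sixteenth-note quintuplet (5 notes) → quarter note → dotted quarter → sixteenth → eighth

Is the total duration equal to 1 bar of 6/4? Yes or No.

One bar of 6/4 = 24 sixteenth notes.
Each duration in sixteenth notes: dotted quarter = 6; quarter = 4; a full sixteenth-note quintuplet (5 notes) (five quintuplet sixteenths span one quarter) = 4; quarter note = 4; dotted quarter = 6; sixteenth = 1; eighth = 2.
Total: 6 + 4 + 4 + 4 + 6 + 1 + 2 = 27.
27 exceeds 24, so the answer is No.

No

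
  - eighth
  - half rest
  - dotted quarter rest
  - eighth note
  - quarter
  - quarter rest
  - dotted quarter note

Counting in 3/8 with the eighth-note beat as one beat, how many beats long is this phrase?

16

One eighth-note beat = 2 sixteenth notes.
In sixteenth notes: eighth = 2; half rest = 8; dotted quarter rest = 6; eighth note = 2; quarter = 4; quarter rest = 4; dotted quarter note = 6.
Altogether 2 + 8 + 6 + 2 + 4 + 4 + 6 = 32.
32 ÷ 2 = 16 beats.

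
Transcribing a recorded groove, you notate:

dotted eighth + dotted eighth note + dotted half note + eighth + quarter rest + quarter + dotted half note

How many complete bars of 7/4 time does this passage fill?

One bar of 7/4 = 28 sixteenth notes.
Working in sixteenth notes: dotted eighth = 3; dotted eighth note = 3; dotted half note = 12; eighth = 2; quarter rest = 4; quarter = 4; dotted half note = 12.
Adding: 3 + 3 + 12 + 2 + 4 + 4 + 12 = 40.
40 ÷ 28 = 1 complete bar with 12 left over.

1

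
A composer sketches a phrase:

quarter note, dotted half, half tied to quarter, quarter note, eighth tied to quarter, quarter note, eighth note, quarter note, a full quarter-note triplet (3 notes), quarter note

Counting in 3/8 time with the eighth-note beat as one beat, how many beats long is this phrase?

One eighth-note beat = 2 sixteenth notes.
In sixteenth notes: quarter note = 4; dotted half = 12; half tied to quarter (half + quarter) = 12; quarter note = 4; eighth tied to quarter (eighth + quarter) = 6; quarter note = 4; eighth note = 2; quarter note = 4; a full quarter-note triplet (3 notes) (three triplet quarters span one half) = 8; quarter note = 4.
Total: 4 + 12 + 12 + 4 + 6 + 4 + 2 + 4 + 8 + 4 = 60.
60 ÷ 2 = 30 beats.

30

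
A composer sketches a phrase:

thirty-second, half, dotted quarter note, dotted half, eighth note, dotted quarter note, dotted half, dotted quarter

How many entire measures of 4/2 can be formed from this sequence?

One bar of 4/2 = 64 thirty-second notes.
Working in thirty-second notes: thirty-second = 1; half = 16; dotted quarter note = 12; dotted half = 24; eighth note = 4; dotted quarter note = 12; dotted half = 24; dotted quarter = 12.
Adding: 1 + 16 + 12 + 24 + 4 + 12 + 24 + 12 = 105.
105 ÷ 64 = 1 complete bar with 41 left over.

1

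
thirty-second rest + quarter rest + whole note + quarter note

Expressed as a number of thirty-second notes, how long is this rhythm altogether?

Express everything in thirty-second notes: thirty-second rest = 1; quarter rest = 8; whole note = 32; quarter note = 8.
Adding: 1 + 8 + 32 + 8 = 49 thirty-second notes.

49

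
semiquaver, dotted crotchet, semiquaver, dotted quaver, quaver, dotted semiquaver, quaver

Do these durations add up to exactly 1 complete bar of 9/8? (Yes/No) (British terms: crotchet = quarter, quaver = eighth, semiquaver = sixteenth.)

One bar of 9/8 = 36 thirty-second notes.
In thirty-second notes: semiquaver = 2; dotted crotchet = 12; semiquaver = 2; dotted quaver = 6; quaver = 4; dotted semiquaver = 3; quaver = 4.
Adding: 2 + 12 + 2 + 6 + 4 + 3 + 4 = 33.
33 falls short of 36, so the answer is No.

No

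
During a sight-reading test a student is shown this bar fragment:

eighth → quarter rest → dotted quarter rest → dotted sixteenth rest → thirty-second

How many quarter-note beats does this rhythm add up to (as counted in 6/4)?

One quarter-note beat = 8 thirty-second notes.
Express everything in thirty-second notes: eighth = 4; quarter rest = 8; dotted quarter rest = 12; dotted sixteenth rest = 3; thirty-second = 1.
Altogether 4 + 8 + 12 + 3 + 1 = 28.
28 ÷ 8 = 3.5 beats.

3.5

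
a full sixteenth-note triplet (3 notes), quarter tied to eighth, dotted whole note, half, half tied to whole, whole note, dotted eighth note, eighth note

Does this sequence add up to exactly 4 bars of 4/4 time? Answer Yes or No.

One bar of 4/4 = 16 sixteenth notes, so 4 bars = 64.
Convert each value to sixteenth notes: a full sixteenth-note triplet (3 notes) (three triplet sixteenths span one eighth) = 2; quarter tied to eighth (quarter + eighth) = 6; dotted whole note = 24; half = 8; half tied to whole (half + whole) = 24; whole note = 16; dotted eighth note = 3; eighth note = 2.
Adding: 2 + 6 + 24 + 8 + 24 + 16 + 3 + 2 = 85.
85 exceeds 64, so the answer is No.

No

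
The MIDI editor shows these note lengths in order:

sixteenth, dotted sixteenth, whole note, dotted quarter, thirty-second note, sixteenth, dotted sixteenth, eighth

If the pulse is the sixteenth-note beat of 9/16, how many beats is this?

29.5

One sixteenth-note beat = 2 thirty-second notes.
In thirty-second notes: sixteenth = 2; dotted sixteenth = 3; whole note = 32; dotted quarter = 12; thirty-second note = 1; sixteenth = 2; dotted sixteenth = 3; eighth = 4.
Altogether 2 + 3 + 32 + 12 + 1 + 2 + 3 + 4 = 59.
59 ÷ 2 = 29.5 beats.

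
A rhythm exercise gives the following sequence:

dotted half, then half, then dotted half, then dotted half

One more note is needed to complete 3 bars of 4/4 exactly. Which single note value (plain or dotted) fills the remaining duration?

3 bars of 4/4 = 12 quarter notes.
In quarter notes: dotted half = 3; half = 2; dotted half = 3; dotted half = 3.
Sum: 3 + 2 + 3 + 3 = 11.
Remaining: 12 − 11 = 1 quarter note, which is a quarter note.

quarter note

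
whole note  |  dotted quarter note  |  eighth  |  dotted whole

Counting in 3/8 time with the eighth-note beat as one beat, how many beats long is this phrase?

One eighth-note beat = 2 sixteenth notes.
Each duration in sixteenth notes: whole note = 16; dotted quarter note = 6; eighth = 2; dotted whole = 24.
Sum: 16 + 6 + 2 + 24 = 48.
48 ÷ 2 = 24 beats.

24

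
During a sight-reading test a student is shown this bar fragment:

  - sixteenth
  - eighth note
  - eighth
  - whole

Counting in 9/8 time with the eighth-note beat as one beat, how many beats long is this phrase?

One eighth-note beat = 2 sixteenth notes.
Convert each value to sixteenth notes: sixteenth = 1; eighth note = 2; eighth = 2; whole = 16.
Adding: 1 + 2 + 2 + 16 = 21.
21 ÷ 2 = 10.5 beats.

10.5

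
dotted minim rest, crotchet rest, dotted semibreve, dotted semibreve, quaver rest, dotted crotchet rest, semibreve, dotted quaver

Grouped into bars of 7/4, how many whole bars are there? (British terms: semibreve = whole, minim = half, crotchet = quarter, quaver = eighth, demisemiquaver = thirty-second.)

One bar of 7/4 = 28 sixteenth notes.
Working in sixteenth notes: dotted minim rest = 12; crotchet rest = 4; dotted semibreve = 24; dotted semibreve = 24; quaver rest = 2; dotted crotchet rest = 6; semibreve = 16; dotted quaver = 3.
Altogether 12 + 4 + 24 + 24 + 2 + 6 + 16 + 3 = 91.
91 ÷ 28 = 3 complete bars with 7 left over.

3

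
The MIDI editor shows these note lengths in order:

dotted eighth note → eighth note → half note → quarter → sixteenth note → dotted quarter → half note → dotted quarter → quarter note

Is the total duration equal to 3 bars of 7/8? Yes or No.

One bar of 7/8 = 14 sixteenth notes, so 3 bars = 42.
In sixteenth notes: dotted eighth note = 3; eighth note = 2; half note = 8; quarter = 4; sixteenth note = 1; dotted quarter = 6; half note = 8; dotted quarter = 6; quarter note = 4.
Sum: 3 + 2 + 8 + 4 + 1 + 6 + 8 + 6 + 4 = 42.
42 equals 42, so the answer is Yes.

Yes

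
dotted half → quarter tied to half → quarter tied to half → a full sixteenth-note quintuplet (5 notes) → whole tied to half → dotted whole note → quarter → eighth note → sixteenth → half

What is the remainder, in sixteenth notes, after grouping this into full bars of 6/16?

One bar of 6/16 = 6 sixteenth notes.
Express everything in sixteenth notes: dotted half = 12; quarter tied to half (quarter + half) = 12; quarter tied to half (quarter + half) = 12; a full sixteenth-note quintuplet (5 notes) (five quintuplet sixteenths span one quarter) = 4; whole tied to half (whole + half) = 24; dotted whole note = 24; quarter = 4; eighth note = 2; sixteenth = 1; half = 8.
Total: 12 + 12 + 12 + 4 + 24 + 24 + 4 + 2 + 1 + 8 = 103.
103 ÷ 6 = 17 complete bars with 1 sixteenth note remaining.

1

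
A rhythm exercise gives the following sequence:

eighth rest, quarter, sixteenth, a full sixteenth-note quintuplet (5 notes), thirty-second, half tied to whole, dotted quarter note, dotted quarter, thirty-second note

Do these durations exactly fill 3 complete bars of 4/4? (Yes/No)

Yes

One bar of 4/4 = 32 thirty-second notes, so 3 bars = 96.
In thirty-second notes: eighth rest = 4; quarter = 8; sixteenth = 2; a full sixteenth-note quintuplet (5 notes) (five quintuplet sixteenths span one quarter) = 8; thirty-second = 1; half tied to whole (half + whole) = 48; dotted quarter note = 12; dotted quarter = 12; thirty-second note = 1.
Altogether 4 + 8 + 2 + 8 + 1 + 48 + 12 + 12 + 1 = 96.
96 equals 96, so the answer is Yes.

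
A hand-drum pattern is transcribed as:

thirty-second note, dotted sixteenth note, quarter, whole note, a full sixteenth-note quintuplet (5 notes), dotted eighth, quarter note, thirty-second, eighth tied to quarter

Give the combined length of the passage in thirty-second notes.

Working in thirty-second notes: thirty-second note = 1; dotted sixteenth note = 3; quarter = 8; whole note = 32; a full sixteenth-note quintuplet (5 notes) (five quintuplet sixteenths span one quarter) = 8; dotted eighth = 6; quarter note = 8; thirty-second = 1; eighth tied to quarter (eighth + quarter) = 12.
Altogether 1 + 3 + 8 + 32 + 8 + 6 + 8 + 1 + 12 = 79 thirty-second notes.

79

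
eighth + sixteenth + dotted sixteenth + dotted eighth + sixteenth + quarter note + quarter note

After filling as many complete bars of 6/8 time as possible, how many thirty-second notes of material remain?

9

One bar of 6/8 = 24 thirty-second notes.
Each duration in thirty-second notes: eighth = 4; sixteenth = 2; dotted sixteenth = 3; dotted eighth = 6; sixteenth = 2; quarter note = 8; quarter note = 8.
Sum: 4 + 2 + 3 + 6 + 2 + 8 + 8 = 33.
33 ÷ 24 = 1 complete bar with 9 thirty-second notes remaining.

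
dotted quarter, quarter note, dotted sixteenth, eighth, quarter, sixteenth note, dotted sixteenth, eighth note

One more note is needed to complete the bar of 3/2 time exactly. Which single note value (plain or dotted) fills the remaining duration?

The bar of 3/2 = 48 thirty-second notes.
Working in thirty-second notes: dotted quarter = 12; quarter note = 8; dotted sixteenth = 3; eighth = 4; quarter = 8; sixteenth note = 2; dotted sixteenth = 3; eighth note = 4.
Adding: 12 + 8 + 3 + 4 + 8 + 2 + 3 + 4 = 44.
Remaining: 48 − 44 = 4 thirty-second notes, which is a eighth note.

eighth note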